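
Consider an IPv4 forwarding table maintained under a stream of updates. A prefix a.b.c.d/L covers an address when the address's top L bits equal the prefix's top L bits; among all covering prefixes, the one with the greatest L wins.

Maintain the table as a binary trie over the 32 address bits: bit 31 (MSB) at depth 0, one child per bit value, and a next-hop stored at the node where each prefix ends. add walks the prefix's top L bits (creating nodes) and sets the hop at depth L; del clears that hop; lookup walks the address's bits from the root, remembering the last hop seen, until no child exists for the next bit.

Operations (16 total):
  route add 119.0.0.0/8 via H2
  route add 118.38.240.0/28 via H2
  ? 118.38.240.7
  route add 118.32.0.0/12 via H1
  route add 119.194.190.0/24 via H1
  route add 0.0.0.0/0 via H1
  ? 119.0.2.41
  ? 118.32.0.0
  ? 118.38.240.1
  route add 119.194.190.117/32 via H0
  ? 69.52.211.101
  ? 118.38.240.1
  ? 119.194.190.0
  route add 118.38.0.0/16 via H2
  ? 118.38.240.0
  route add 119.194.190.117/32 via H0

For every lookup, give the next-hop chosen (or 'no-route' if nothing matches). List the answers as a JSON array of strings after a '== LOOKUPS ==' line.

Trace:
  add 119.0.0.0/8 -> H2 at depth 8
  add 118.38.240.0/28 -> H2 at depth 28
  lookup 118.38.240.7: bits 0111011000100110111100000000 walk d0:-→d1:-→d2:-→d3:-→d4:-→d5:-→d6:-→d7:-→d8:-→d9:-→d10:-→d11:-→d12:-→d13:-→d14:-→d15:-→d16:-→d17:-→d18:-→d19:-→d20:-→d21:-→d22:-→d23:-→d24:-→d25:-→d26:-→d27:-→d28:H2 -> H2
  add 118.32.0.0/12 -> H1 at depth 12
  add 119.194.190.0/24 -> H1 at depth 24
  add 0.0.0.0/0 -> H1 at depth 0
  lookup 119.0.2.41: bits 01110111 walk d0:H1→d1:-→d2:-→d3:-→d4:-→d5:-→d6:-→d7:-→d8:H2 -> H2
  lookup 118.32.0.0: bits 0111011000100 walk d0:H1→d1:-→d2:-→d3:-→d4:-→d5:-→d6:-→d7:-→d8:-→d9:-→d10:-→d11:-→d12:H1→d13:- -> H1
  lookup 118.38.240.1: bits 0111011000100110111100000000 walk d0:H1→d1:-→d2:-→d3:-→d4:-→d5:-→d6:-→d7:-→d8:-→d9:-→d10:-→d11:-→d12:H1→d13:-→d14:-→d15:-→d16:-→d17:-→d18:-→d19:-→d20:-→d21:-→d22:-→d23:-→d24:-→d25:-→d26:-→d27:-→d28:H2 -> H2
  add 119.194.190.117/32 -> H0 at depth 32
  lookup 69.52.211.101: bits 01 walk d0:H1→d1:-→d2:- -> H1
  lookup 118.38.240.1: bits 0111011000100110111100000000 walk d0:H1→d1:-→d2:-→d3:-→d4:-→d5:-→d6:-→d7:-→d8:-→d9:-→d10:-→d11:-→d12:H1→d13:-→d14:-→d15:-→d16:-→d17:-→d18:-→d19:-→d20:-→d21:-→d22:-→d23:-→d24:-→d25:-→d26:-→d27:-→d28:H2 -> H2
  lookup 119.194.190.0: bits 0111011111000010101111100 walk d0:H1→d1:-→d2:-→d3:-→d4:-→d5:-→d6:-→d7:-→d8:H2→d9:-→d10:-→d11:-→d12:-→d13:-→d14:-→d15:-→d16:-→d17:-→d18:-→d19:-→d20:-→d21:-→d22:-→d23:-→d24:H1→d25:- -> H1
  add 118.38.0.0/16 -> H2 at depth 16
  lookup 118.38.240.0: bits 0111011000100110111100000000 walk d0:H1→d1:-→d2:-→d3:-→d4:-→d5:-→d6:-→d7:-→d8:-→d9:-→d10:-→d11:-→d12:H1→d13:-→d14:-→d15:-→d16:H2→d17:-→d18:-→d19:-→d20:-→d21:-→d22:-→d23:-→d24:-→d25:-→d26:-→d27:-→d28:H2 -> H2
  add 119.194.190.117/32 -> H0 at depth 32

== LOOKUPS ==
["H2","H2","H1","H2","H1","H2","H1","H2"]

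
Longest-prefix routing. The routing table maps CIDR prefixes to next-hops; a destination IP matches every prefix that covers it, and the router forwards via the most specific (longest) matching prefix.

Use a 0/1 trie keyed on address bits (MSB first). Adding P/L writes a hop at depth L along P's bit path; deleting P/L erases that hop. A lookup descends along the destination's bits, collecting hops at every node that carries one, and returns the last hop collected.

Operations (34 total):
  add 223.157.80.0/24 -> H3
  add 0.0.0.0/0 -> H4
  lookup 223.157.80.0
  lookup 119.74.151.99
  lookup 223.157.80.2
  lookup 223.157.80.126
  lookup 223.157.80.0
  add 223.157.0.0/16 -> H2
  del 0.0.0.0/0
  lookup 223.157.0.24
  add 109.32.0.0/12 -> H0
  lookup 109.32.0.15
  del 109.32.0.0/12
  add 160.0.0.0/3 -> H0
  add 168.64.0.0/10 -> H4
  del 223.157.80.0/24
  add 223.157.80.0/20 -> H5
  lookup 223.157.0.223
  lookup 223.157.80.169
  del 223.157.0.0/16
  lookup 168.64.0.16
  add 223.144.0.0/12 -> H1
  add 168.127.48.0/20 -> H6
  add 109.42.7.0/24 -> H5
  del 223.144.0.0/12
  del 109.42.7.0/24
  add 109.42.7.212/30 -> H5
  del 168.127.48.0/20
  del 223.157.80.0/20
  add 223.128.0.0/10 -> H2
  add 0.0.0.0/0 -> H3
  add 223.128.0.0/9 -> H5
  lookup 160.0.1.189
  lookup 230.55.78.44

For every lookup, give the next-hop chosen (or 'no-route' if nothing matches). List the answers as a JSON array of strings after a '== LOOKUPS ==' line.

Process each operation:
  + 223.157.80.0/24 (H3) depth=24
  + 0.0.0.0/0 (H4) depth=0
  lookup 223.157.80.0: bits 110111111001110101010000 walk d0:H4→d1:-→d2:-→d3:-→d4:-→d5:-→d6:-→d7:-→d8:-→d9:-→d10:-→d11:-→d12:-→d13:-→d14:-→d15:-→d16:-→d17:-→d18:-→d19:-→d20:-→d21:-→d22:-→d23:-→d24:H3 -> H3
  lookup 119.74.151.99: bits ε walk d0:H4 -> H4
  lookup 223.157.80.2: bits 110111111001110101010000 walk d0:H4→d1:-→d2:-→d3:-→d4:-→d5:-→d6:-→d7:-→d8:-→d9:-→d10:-→d11:-→d12:-→d13:-→d14:-→d15:-→d16:-→d17:-→d18:-→d19:-→d20:-→d21:-→d22:-→d23:-→d24:H3 -> H3
  lookup 223.157.80.126: bits 110111111001110101010000 walk d0:H4→d1:-→d2:-→d3:-→d4:-→d5:-→d6:-→d7:-→d8:-→d9:-→d10:-→d11:-→d12:-→d13:-→d14:-→d15:-→d16:-→d17:-→d18:-→d19:-→d20:-→d21:-→d22:-→d23:-→d24:H3 -> H3
  lookup 223.157.80.0: bits 110111111001110101010000 walk d0:H4→d1:-→d2:-→d3:-→d4:-→d5:-→d6:-→d7:-→d8:-→d9:-→d10:-→d11:-→d12:-→d13:-→d14:-→d15:-→d16:-→d17:-→d18:-→d19:-→d20:-→d21:-→d22:-→d23:-→d24:H3 -> H3
  + 223.157.0.0/16 (H2) depth=16
  - 0.0.0.0/0 clear@0
  lookup 223.157.0.24: bits 11011111100111010 walk d0:-→d1:-→d2:-→d3:-→d4:-→d5:-→d6:-→d7:-→d8:-→d9:-→d10:-→d11:-→d12:-→d13:-→d14:-→d15:-→d16:H2→d17:- -> H2
  + 109.32.0.0/12 (H0) depth=12
  lookup 109.32.0.15: bits 011011010010 walk d0:-→d1:-→d2:-→d3:-→d4:-→d5:-→d6:-→d7:-→d8:-→d9:-→d10:-→d11:-→d12:H0 -> H0
  - 109.32.0.0/12 clear@12
  + 160.0.0.0/3 (H0) depth=3
  + 168.64.0.0/10 (H4) depth=10
  - 223.157.80.0/24 clear@24
  + 223.157.80.0/20 (H5) depth=20
  lookup 223.157.0.223: bits 11011111100111010 walk d0:-→d1:-→d2:-→d3:-→d4:-→d5:-→d6:-→d7:-→d8:-→d9:-→d10:-→d11:-→d12:-→d13:-→d14:-→d15:-→d16:H2→d17:- -> H2
  lookup 223.157.80.169: bits 110111111001110101010000 walk d0:-→d1:-→d2:-→d3:-→d4:-→d5:-→d6:-→d7:-→d8:-→d9:-→d10:-→d11:-→d12:-→d13:-→d14:-→d15:-→d16:H2→d17:-→d18:-→d19:-→d20:H5→d21:-→d22:-→d23:-→d24:- -> H5
  - 223.157.0.0/16 clear@16
  lookup 168.64.0.16: bits 1010100001 walk d0:-→d1:-→d2:-→d3:H0→d4:-→d5:-→d6:-→d7:-→d8:-→d9:-→d10:H4 -> H4
  + 223.144.0.0/12 (H1) depth=12
  + 168.127.48.0/20 (H6) depth=20
  + 109.42.7.0/24 (H5) depth=24
  - 223.144.0.0/12 clear@12
  - 109.42.7.0/24 clear@24
  + 109.42.7.212/30 (H5) depth=30
  - 168.127.48.0/20 clear@20
  - 223.157.80.0/20 clear@20
  + 223.128.0.0/10 (H2) depth=10
  + 0.0.0.0/0 (H3) depth=0
  + 223.128.0.0/9 (H5) depth=9
  lookup 160.0.1.189: bits 1010 walk d0:H3→d1:-→d2:-→d3:H0→d4:- -> H0
  lookup 230.55.78.44: bits 11 walk d0:H3→d1:-→d2:- -> H3

== LOOKUPS ==
["H3","H4","H3","H3","H3","H2","H0","H2","H5","H4","H0","H3"]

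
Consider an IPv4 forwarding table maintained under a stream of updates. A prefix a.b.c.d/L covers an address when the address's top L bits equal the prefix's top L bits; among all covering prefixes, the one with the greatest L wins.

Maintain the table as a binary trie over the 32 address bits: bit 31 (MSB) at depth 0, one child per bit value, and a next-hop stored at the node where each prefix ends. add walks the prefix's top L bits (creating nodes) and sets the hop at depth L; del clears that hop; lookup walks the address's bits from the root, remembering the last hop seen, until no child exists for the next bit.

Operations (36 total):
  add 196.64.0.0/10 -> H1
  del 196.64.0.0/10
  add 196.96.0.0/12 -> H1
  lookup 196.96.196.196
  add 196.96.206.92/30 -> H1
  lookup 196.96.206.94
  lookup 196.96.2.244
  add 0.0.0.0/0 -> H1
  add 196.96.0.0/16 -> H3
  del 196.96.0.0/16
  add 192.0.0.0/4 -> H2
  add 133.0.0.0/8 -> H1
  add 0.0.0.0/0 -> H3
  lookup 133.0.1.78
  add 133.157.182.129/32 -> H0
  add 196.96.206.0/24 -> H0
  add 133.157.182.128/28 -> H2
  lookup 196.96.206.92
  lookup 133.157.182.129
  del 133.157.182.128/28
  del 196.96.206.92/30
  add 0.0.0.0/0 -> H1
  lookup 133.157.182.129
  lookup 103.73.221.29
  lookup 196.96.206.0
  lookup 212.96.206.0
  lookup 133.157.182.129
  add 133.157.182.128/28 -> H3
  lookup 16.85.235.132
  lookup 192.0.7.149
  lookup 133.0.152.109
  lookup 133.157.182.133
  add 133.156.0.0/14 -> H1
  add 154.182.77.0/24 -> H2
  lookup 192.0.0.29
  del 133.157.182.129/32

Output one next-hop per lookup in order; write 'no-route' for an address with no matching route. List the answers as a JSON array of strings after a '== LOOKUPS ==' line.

Apply in order:
  add 196.64.0.0/10 -> H1 at depth 10
  - 196.64.0.0/10 clear@10
  add 196.96.0.0/12 -> H1 at depth 12
  lookup 196.96.196.196: bits 110001000110 walk d0:-→d1:-→d2:-→d3:-→d4:-→d5:-→d6:-→d7:-→d8:-→d9:-→d10:-→d11:-→d12:H1 -> H1
  add 196.96.206.92/30 -> H1 at depth 30
  lookup 196.96.206.94: bits 110001000110000011001110010111 walk d0:-→d1:-→d2:-→d3:-→d4:-→d5:-→d6:-→d7:-→d8:-→d9:-→d10:-→d11:-→d12:H1→d13:-→d14:-→d15:-→d16:-→d17:-→d18:-→d19:-→d20:-→d21:-→d22:-→d23:-→d24:-→d25:-→d26:-→d27:-→d28:-→d29:-→d30:H1 -> H1
  lookup 196.96.2.244: bits 1100010001100000 walk d0:-→d1:-→d2:-→d3:-→d4:-→d5:-→d6:-→d7:-→d8:-→d9:-→d10:-→d11:-→d12:H1→d13:-→d14:-→d15:-→d16:- -> H1
  add 0.0.0.0/0 -> H1 at depth 0
  add 196.96.0.0/16 -> H3 at depth 16
  - 196.96.0.0/16 clear@16
  add 192.0.0.0/4 -> H2 at depth 4
  add 133.0.0.0/8 -> H1 at depth 8
  add 0.0.0.0/0 -> H3 at depth 0
  lookup 133.0.1.78: bits 10000101 walk d0:H3→d1:-→d2:-→d3:-→d4:-→d5:-→d6:-→d7:-→d8:H1 -> H1
  add 133.157.182.129/32 -> H0 at depth 32
  add 196.96.206.0/24 -> H0 at depth 24
  add 133.157.182.128/28 -> H2 at depth 28
  lookup 196.96.206.92: bits 110001000110000011001110010111 walk d0:H3→d1:-→d2:-→d3:-→d4:H2→d5:-→d6:-→d7:-→d8:-→d9:-→d10:-→d11:-→d12:H1→d13:-→d14:-→d15:-→d16:-→d17:-→d18:-→d19:-→d20:-→d21:-→d22:-→d23:-→d24:H0→d25:-→d26:-→d27:-→d28:-→d29:-→d30:H1 -> H1
  lookup 133.157.182.129: bits 10000101100111011011011010000001 walk d0:H3→d1:-→d2:-→d3:-→d4:-→d5:-→d6:-→d7:-→d8:H1→d9:-→d10:-→d11:-→d12:-→d13:-→d14:-→d15:-→d16:-→d17:-→d18:-→d19:-→d20:-→d21:-→d22:-→d23:-→d24:-→d25:-→d26:-→d27:-→d28:H2→d29:-→d30:-→d31:-→d32:H0 -> H0
  - 133.157.182.128/28 clear@28
  - 196.96.206.92/30 clear@30
  add 0.0.0.0/0 -> H1 at depth 0
  lookup 133.157.182.129: bits 10000101100111011011011010000001 walk d0:H1→d1:-→d2:-→d3:-→d4:-→d5:-→d6:-→d7:-→d8:H1→d9:-→d10:-→d11:-→d12:-→d13:-→d14:-→d15:-→d16:-→d17:-→d18:-→d19:-→d20:-→d21:-→d22:-→d23:-→d24:-→d25:-→d26:-→d27:-→d28:-→d29:-→d30:-→d31:-→d32:H0 -> H0
  lookup 103.73.221.29: bits ε walk d0:H1 -> H1
  lookup 196.96.206.0: bits 1100010001100000110011100 walk d0:H1→d1:-→d2:-→d3:-→d4:H2→d5:-→d6:-→d7:-→d8:-→d9:-→d10:-→d11:-→d12:H1→d13:-→d14:-→d15:-→d16:-→d17:-→d18:-→d19:-→d20:-→d21:-→d22:-→d23:-→d24:H0→d25:- -> H0
  lookup 212.96.206.0: bits 110 walk d0:H1→d1:-→d2:-→d3:- -> H1
  lookup 133.157.182.129: bits 10000101100111011011011010000001 walk d0:H1→d1:-→d2:-→d3:-→d4:-→d5:-→d6:-→d7:-→d8:H1→d9:-→d10:-→d11:-→d12:-→d13:-→d14:-→d15:-→d16:-→d17:-→d18:-→d19:-→d20:-→d21:-→d22:-→d23:-→d24:-→d25:-→d26:-→d27:-→d28:-→d29:-→d30:-→d31:-→d32:H0 -> H0
  add 133.157.182.128/28 -> H3 at depth 28
  lookup 16.85.235.132: bits ε walk d0:H1 -> H1
  lookup 192.0.7.149: bits 11000 walk d0:H1→d1:-→d2:-→d3:-→d4:H2→d5:- -> H2
  lookup 133.0.152.109: bits 10000101 walk d0:H1→d1:-→d2:-→d3:-→d4:-→d5:-→d6:-→d7:-→d8:H1 -> H1
  lookup 133.157.182.133: bits 10000101100111011011011010000 walk d0:H1→d1:-→d2:-→d3:-→d4:-→d5:-→d6:-→d7:-→d8:H1→d9:-→d10:-→d11:-→d12:-→d13:-→d14:-→d15:-→d16:-→d17:-→d18:-→d19:-→d20:-→d21:-→d22:-→d23:-→d24:-→d25:-→d26:-→d27:-→d28:H3→d29:- -> H3
  add 133.156.0.0/14 -> H1 at depth 14
  add 154.182.77.0/24 -> H2 at depth 24
  lookup 192.0.0.29: bits 11000 walk d0:H1→d1:-→d2:-→d3:-→d4:H2→d5:- -> H2
  - 133.157.182.129/32 clear@32

== LOOKUPS ==
["H1","H1","H1","H1","H1","H0","H0","H1","H0","H1","H0","H1","H2","H1","H3","H2"]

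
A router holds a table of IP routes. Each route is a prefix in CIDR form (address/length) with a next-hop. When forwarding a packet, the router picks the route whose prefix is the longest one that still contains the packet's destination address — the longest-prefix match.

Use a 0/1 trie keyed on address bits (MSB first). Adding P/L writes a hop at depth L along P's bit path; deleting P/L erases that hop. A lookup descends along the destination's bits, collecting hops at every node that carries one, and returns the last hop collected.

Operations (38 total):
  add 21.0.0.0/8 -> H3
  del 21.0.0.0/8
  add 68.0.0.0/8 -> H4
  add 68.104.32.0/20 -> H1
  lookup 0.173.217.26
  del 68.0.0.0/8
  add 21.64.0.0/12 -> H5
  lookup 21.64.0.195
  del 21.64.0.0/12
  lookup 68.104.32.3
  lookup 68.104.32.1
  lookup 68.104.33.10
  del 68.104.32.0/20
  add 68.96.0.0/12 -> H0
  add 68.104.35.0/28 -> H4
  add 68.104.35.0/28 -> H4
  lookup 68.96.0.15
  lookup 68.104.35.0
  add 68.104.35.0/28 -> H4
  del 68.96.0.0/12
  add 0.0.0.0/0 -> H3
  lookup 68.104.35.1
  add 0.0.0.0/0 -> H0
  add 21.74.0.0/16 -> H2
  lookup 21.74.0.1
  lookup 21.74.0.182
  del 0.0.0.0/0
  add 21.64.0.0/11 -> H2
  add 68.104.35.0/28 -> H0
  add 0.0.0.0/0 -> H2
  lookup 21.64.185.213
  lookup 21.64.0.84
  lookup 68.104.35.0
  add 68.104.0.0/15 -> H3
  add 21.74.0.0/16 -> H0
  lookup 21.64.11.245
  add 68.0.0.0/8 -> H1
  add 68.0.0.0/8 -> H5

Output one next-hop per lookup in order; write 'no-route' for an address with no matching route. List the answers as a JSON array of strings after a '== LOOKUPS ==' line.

Trace:
  + 21.0.0.0/8 (H3) depth=8
  - 21.0.0.0/8 clear@8
  + 68.0.0.0/8 (H4) depth=8
  + 68.104.32.0/20 (H1) depth=20
  lookup 0.173.217.26: bits 000 walk d0:-→d1:-→d2:-→d3:- -> no-route
  - 68.0.0.0/8 clear@8
  + 21.64.0.0/12 (H5) depth=12
  lookup 21.64.0.195: bits 000101010100 walk d0:-→d1:-→d2:-→d3:-→d4:-→d5:-→d6:-→d7:-→d8:-→d9:-→d10:-→d11:-→d12:H5 -> H5
  - 21.64.0.0/12 clear@12
  lookup 68.104.32.3: bits 01000100011010000010 walk d0:-→d1:-→d2:-→d3:-→d4:-→d5:-→d6:-→d7:-→d8:-→d9:-→d10:-→d11:-→d12:-→d13:-→d14:-→d15:-→d16:-→d17:-→d18:-→d19:-→d20:H1 -> H1
  lookup 68.104.32.1: bits 01000100011010000010 walk d0:-→d1:-→d2:-→d3:-→d4:-→d5:-→d6:-→d7:-→d8:-→d9:-→d10:-→d11:-→d12:-→d13:-→d14:-→d15:-→d16:-→d17:-→d18:-→d19:-→d20:H1 -> H1
  lookup 68.104.33.10: bits 01000100011010000010 walk d0:-→d1:-→d2:-→d3:-→d4:-→d5:-→d6:-→d7:-→d8:-→d9:-→d10:-→d11:-→d12:-→d13:-→d14:-→d15:-→d16:-→d17:-→d18:-→d19:-→d20:H1 -> H1
  - 68.104.32.0/20 clear@20
  + 68.96.0.0/12 (H0) depth=12
  + 68.104.35.0/28 (H4) depth=28
  + 68.104.35.0/28 (H4) depth=28
  lookup 68.96.0.15: bits 010001000110 walk d0:-→d1:-→d2:-→d3:-→d4:-→d5:-→d6:-→d7:-→d8:-→d9:-→d10:-→d11:-→d12:H0 -> H0
  lookup 68.104.35.0: bits 0100010001101000001000110000 walk d0:-→d1:-→d2:-→d3:-→d4:-→d5:-→d6:-→d7:-→d8:-→d9:-→d10:-→d11:-→d12:H0→d13:-→d14:-→d15:-→d16:-→d17:-→d18:-→d19:-→d20:-→d21:-→d22:-→d23:-→d24:-→d25:-→d26:-→d27:-→d28:H4 -> H4
  + 68.104.35.0/28 (H4) depth=28
  - 68.96.0.0/12 clear@12
  + 0.0.0.0/0 (H3) depth=0
  lookup 68.104.35.1: bits 0100010001101000001000110000 walk d0:H3→d1:-→d2:-→d3:-→d4:-→d5:-→d6:-→d7:-→d8:-→d9:-→d10:-→d11:-→d12:-→d13:-→d14:-→d15:-→d16:-→d17:-→d18:-→d19:-→d20:-→d21:-→d22:-→d23:-→d24:-→d25:-→d26:-→d27:-→d28:H4 -> H4
  + 0.0.0.0/0 (H0) depth=0
  + 21.74.0.0/16 (H2) depth=16
  lookup 21.74.0.1: bits 0001010101001010 walk d0:H0→d1:-→d2:-→d3:-→d4:-→d5:-→d6:-→d7:-→d8:-→d9:-→d10:-→d11:-→d12:-→d13:-→d14:-→d15:-→d16:H2 -> H2
  lookup 21.74.0.182: bits 0001010101001010 walk d0:H0→d1:-→d2:-→d3:-→d4:-→d5:-→d6:-→d7:-→d8:-→d9:-→d10:-→d11:-→d12:-→d13:-→d14:-→d15:-→d16:H2 -> H2
  - 0.0.0.0/0 clear@0
  + 21.64.0.0/11 (H2) depth=11
  + 68.104.35.0/28 (H0) depth=28
  + 0.0.0.0/0 (H2) depth=0
  lookup 21.64.185.213: bits 000101010100 walk d0:H2→d1:-→d2:-→d3:-→d4:-→d5:-→d6:-→d7:-→d8:-→d9:-→d10:-→d11:H2→d12:- -> H2
  lookup 21.64.0.84: bits 000101010100 walk d0:H2→d1:-→d2:-→d3:-→d4:-→d5:-→d6:-→d7:-→d8:-→d9:-→d10:-→d11:H2→d12:- -> H2
  lookup 68.104.35.0: bits 0100010001101000001000110000 walk d0:H2→d1:-→d2:-→d3:-→d4:-→d5:-→d6:-→d7:-→d8:-→d9:-→d10:-→d11:-→d12:-→d13:-→d14:-→d15:-→d16:-→d17:-→d18:-→d19:-→d20:-→d21:-→d22:-→d23:-→d24:-→d25:-→d26:-→d27:-→d28:H0 -> H0
  + 68.104.0.0/15 (H3) depth=15
  + 21.74.0.0/16 (H0) depth=16
  lookup 21.64.11.245: bits 000101010100 walk d0:H2→d1:-→d2:-→d3:-→d4:-→d5:-→d6:-→d7:-→d8:-→d9:-→d10:-→d11:H2→d12:- -> H2
  + 68.0.0.0/8 (H1) depth=8
  + 68.0.0.0/8 (H5) depth=8

== LOOKUPS ==
["no-route","H5","H1","H1","H1","H0","H4","H4","H2","H2","H2","H2","H0","H2"]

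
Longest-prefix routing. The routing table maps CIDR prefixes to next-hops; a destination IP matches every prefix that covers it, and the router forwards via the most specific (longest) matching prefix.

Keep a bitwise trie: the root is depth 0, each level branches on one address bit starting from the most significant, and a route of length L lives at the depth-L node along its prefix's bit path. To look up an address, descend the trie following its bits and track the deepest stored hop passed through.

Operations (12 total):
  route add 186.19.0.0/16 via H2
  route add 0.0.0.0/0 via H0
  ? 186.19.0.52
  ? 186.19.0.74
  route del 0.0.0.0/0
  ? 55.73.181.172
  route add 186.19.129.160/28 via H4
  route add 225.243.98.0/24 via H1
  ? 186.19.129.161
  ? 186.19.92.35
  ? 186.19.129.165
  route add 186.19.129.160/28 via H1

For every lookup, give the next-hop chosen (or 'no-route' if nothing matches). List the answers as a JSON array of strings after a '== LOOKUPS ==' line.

Apply in order:
  + 186.19.0.0/16 (H2) depth=16
  + 0.0.0.0/0 (H0) depth=0
  lookup 186.19.0.52: bits 1011101000010011 walk d0:H0→d1:-→d2:-→d3:-→d4:-→d5:-→d6:-→d7:-→d8:-→d9:-→d10:-→d11:-→d12:-→d13:-→d14:-→d15:-→d16:H2 -> H2
  lookup 186.19.0.74: bits 1011101000010011 walk d0:H0→d1:-→d2:-→d3:-→d4:-→d5:-→d6:-→d7:-→d8:-→d9:-→d10:-→d11:-→d12:-→d13:-→d14:-→d15:-→d16:H2 -> H2
  - 0.0.0.0/0 clear@0
  lookup 55.73.181.172: bits ε walk d0:- -> no-route
  + 186.19.129.160/28 (H4) depth=28
  + 225.243.98.0/24 (H1) depth=24
  lookup 186.19.129.161: bits 1011101000010011100000011010 walk d0:-→d1:-→d2:-→d3:-→d4:-→d5:-→d6:-→d7:-→d8:-→d9:-→d10:-→d11:-→d12:-→d13:-→d14:-→d15:-→d16:H2→d17:-→d18:-→d19:-→d20:-→d21:-→d22:-→d23:-→d24:-→d25:-→d26:-→d27:-→d28:H4 -> H4
  lookup 186.19.92.35: bits 1011101000010011 walk d0:-→d1:-→d2:-→d3:-→d4:-→d5:-→d6:-→d7:-→d8:-→d9:-→d10:-→d11:-→d12:-→d13:-→d14:-→d15:-→d16:H2 -> H2
  lookup 186.19.129.165: bits 1011101000010011100000011010 walk d0:-→d1:-→d2:-→d3:-→d4:-→d5:-→d6:-→d7:-→d8:-→d9:-→d10:-→d11:-→d12:-→d13:-→d14:-→d15:-→d16:H2→d17:-→d18:-→d19:-→d20:-→d21:-→d22:-→d23:-→d24:-→d25:-→d26:-→d27:-→d28:H4 -> H4
  + 186.19.129.160/28 (H1) depth=28

== LOOKUPS ==
["H2","H2","no-route","H4","H2","H4"]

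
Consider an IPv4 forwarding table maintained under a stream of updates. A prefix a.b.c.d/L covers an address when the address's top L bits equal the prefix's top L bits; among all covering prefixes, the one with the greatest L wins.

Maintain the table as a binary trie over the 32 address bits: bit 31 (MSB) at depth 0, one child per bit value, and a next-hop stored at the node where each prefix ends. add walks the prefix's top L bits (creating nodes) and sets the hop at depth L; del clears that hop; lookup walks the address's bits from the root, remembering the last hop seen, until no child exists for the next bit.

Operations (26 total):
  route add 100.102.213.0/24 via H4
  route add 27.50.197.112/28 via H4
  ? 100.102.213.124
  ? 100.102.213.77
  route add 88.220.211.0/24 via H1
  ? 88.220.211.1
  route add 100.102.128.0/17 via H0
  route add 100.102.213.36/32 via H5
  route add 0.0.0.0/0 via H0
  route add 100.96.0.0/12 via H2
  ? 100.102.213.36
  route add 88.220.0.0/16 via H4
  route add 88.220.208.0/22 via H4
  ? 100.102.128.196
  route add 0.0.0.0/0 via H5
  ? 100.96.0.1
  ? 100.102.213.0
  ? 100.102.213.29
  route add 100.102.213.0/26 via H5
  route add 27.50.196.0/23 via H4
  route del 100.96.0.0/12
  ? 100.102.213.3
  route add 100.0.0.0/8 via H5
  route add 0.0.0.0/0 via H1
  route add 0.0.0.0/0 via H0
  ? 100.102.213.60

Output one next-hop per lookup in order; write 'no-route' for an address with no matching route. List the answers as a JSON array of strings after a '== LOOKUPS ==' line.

Process each operation:
  add 100.102.213.0/24 -> H4 at depth 24
  add 27.50.197.112/28 -> H4 at depth 28
  lookup 100.102.213.124: bits 011001000110011011010101 walk d0:-→d1:-→d2:-→d3:-→d4:-→d5:-→d6:-→d7:-→d8:-→d9:-→d10:-→d11:-→d12:-→d13:-→d14:-→d15:-→d16:-→d17:-→d18:-→d19:-→d20:-→d21:-→d22:-→d23:-→d24:H4 -> H4
  lookup 100.102.213.77: bits 011001000110011011010101 walk d0:-→d1:-→d2:-→d3:-→d4:-→d5:-→d6:-→d7:-→d8:-→d9:-→d10:-→d11:-→d12:-→d13:-→d14:-→d15:-→d16:-→d17:-→d18:-→d19:-→d20:-→d21:-→d22:-→d23:-→d24:H4 -> H4
  add 88.220.211.0/24 -> H1 at depth 24
  lookup 88.220.211.1: bits 010110001101110011010011 walk d0:-→d1:-→d2:-→d3:-→d4:-→d5:-→d6:-→d7:-→d8:-→d9:-→d10:-→d11:-→d12:-→d13:-→d14:-→d15:-→d16:-→d17:-→d18:-→d19:-→d20:-→d21:-→d22:-→d23:-→d24:H1 -> H1
  add 100.102.128.0/17 -> H0 at depth 17
  add 100.102.213.36/32 -> H5 at depth 32
  add 0.0.0.0/0 -> H0 at depth 0
  add 100.96.0.0/12 -> H2 at depth 12
  lookup 100.102.213.36: bits 01100100011001101101010100100100 walk d0:H0→d1:-→d2:-→d3:-→d4:-→d5:-→d6:-→d7:-→d8:-→d9:-→d10:-→d11:-→d12:H2→d13:-→d14:-→d15:-→d16:-→d17:H0→d18:-→d19:-→d20:-→d21:-→d22:-→d23:-→d24:H4→d25:-→d26:-→d27:-→d28:-→d29:-→d30:-→d31:-→d32:H5 -> H5
  add 88.220.0.0/16 -> H4 at depth 16
  add 88.220.208.0/22 -> H4 at depth 22
  lookup 100.102.128.196: bits 01100100011001101 walk d0:H0→d1:-→d2:-→d3:-→d4:-→d5:-→d6:-→d7:-→d8:-→d9:-→d10:-→d11:-→d12:H2→d13:-→d14:-→d15:-→d16:-→d17:H0 -> H0
  add 0.0.0.0/0 -> H5 at depth 0
  lookup 100.96.0.1: bits 0110010001100 walk d0:H5→d1:-→d2:-→d3:-→d4:-→d5:-→d6:-→d7:-→d8:-→d9:-→d10:-→d11:-→d12:H2→d13:- -> H2
  lookup 100.102.213.0: bits 01100100011001101101010100 walk d0:H5→d1:-→d2:-→d3:-→d4:-→d5:-→d6:-→d7:-→d8:-→d9:-→d10:-→d11:-→d12:H2→d13:-→d14:-→d15:-→d16:-→d17:H0→d18:-→d19:-→d20:-→d21:-→d22:-→d23:-→d24:H4→d25:-→d26:- -> H4
  lookup 100.102.213.29: bits 01100100011001101101010100 walk d0:H5→d1:-→d2:-→d3:-→d4:-→d5:-→d6:-→d7:-→d8:-→d9:-→d10:-→d11:-→d12:H2→d13:-→d14:-→d15:-→d16:-→d17:H0→d18:-→d19:-→d20:-→d21:-→d22:-→d23:-→d24:H4→d25:-→d26:- -> H4
  add 100.102.213.0/26 -> H5 at depth 26
  add 27.50.196.0/23 -> H4 at depth 23
  del 100.96.0.0/12 (clear depth 12)
  lookup 100.102.213.3: bits 01100100011001101101010100 walk d0:H5→d1:-→d2:-→d3:-→d4:-→d5:-→d6:-→d7:-→d8:-→d9:-→d10:-→d11:-→d12:-→d13:-→d14:-→d15:-→d16:-→d17:H0→d18:-→d19:-→d20:-→d21:-→d22:-→d23:-→d24:H4→d25:-→d26:H5 -> H5
  add 100.0.0.0/8 -> H5 at depth 8
  add 0.0.0.0/0 -> H1 at depth 0
  add 0.0.0.0/0 -> H0 at depth 0
  lookup 100.102.213.60: bits 011001000110011011010101001 walk d0:H0→d1:-→d2:-→d3:-→d4:-→d5:-→d6:-→d7:-→d8:H5→d9:-→d10:-→d11:-→d12:-→d13:-→d14:-→d15:-→d16:-→d17:H0→d18:-→d19:-→d20:-→d21:-→d22:-→d23:-→d24:H4→d25:-→d26:H5→d27:- -> H5

== LOOKUPS ==
["H4","H4","H1","H5","H0","H2","H4","H4","H5","H5"]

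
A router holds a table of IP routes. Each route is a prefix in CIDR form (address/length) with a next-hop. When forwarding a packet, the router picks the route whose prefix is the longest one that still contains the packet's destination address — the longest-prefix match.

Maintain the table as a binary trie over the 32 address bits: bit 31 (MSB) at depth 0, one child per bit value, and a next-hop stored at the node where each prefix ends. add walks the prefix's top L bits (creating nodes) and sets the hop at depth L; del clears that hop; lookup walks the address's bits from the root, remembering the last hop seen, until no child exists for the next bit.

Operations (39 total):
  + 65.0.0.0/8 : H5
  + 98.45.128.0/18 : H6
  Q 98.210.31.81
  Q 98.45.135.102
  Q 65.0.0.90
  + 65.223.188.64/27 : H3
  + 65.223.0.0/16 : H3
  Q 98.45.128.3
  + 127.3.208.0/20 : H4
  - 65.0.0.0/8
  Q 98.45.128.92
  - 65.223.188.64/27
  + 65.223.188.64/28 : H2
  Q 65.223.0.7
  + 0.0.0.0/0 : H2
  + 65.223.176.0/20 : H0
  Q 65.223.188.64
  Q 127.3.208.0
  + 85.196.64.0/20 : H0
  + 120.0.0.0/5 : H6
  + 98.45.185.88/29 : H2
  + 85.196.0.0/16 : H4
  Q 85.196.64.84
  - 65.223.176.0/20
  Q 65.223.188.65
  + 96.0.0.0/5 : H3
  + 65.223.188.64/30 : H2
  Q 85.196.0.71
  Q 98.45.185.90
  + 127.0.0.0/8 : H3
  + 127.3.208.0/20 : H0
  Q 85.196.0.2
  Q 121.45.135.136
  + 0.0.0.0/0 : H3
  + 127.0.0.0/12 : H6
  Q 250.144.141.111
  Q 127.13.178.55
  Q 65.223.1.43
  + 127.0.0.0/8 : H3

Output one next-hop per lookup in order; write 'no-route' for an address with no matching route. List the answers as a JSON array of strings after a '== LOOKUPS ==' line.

Process each operation:
  add 65.0.0.0/8 -> H5 at depth 8
  add 98.45.128.0/18 -> H6 at depth 18
  ? 98.210.31.81  path d0:-→d1:-→d2:-→d3:-→d4:-→d5:-→d6:-→d7:-→d8:-  best=no-route
  ? 98.45.135.102  path d0:-→d1:-→d2:-→d3:-→d4:-→d5:-→d6:-→d7:-→d8:-→d9:-→d10:-→d11:-→d12:-→d13:-→d14:-→d15:-→d16:-→d17:-→d18:H6  best=H6
  ? 65.0.0.90  path d0:-→d1:-→d2:-→d3:-→d4:-→d5:-→d6:-→d7:-→d8:H5  best=H5
  add 65.223.188.64/27 -> H3 at depth 27
  add 65.223.0.0/16 -> H3 at depth 16
  ? 98.45.128.3  path d0:-→d1:-→d2:-→d3:-→d4:-→d5:-→d6:-→d7:-→d8:-→d9:-→d10:-→d11:-→d12:-→d13:-→d14:-→d15:-→d16:-→d17:-→d18:H6  best=H6
  add 127.3.208.0/20 -> H4 at depth 20
  - 65.0.0.0/8 clear@8
  ? 98.45.128.92  path d0:-→d1:-→d2:-→d3:-→d4:-→d5:-→d6:-→d7:-→d8:-→d9:-→d10:-→d11:-→d12:-→d13:-→d14:-→d15:-→d16:-→d17:-→d18:H6  best=H6
  - 65.223.188.64/27 clear@27
  add 65.223.188.64/28 -> H2 at depth 28
  ? 65.223.0.7  path d0:-→d1:-→d2:-→d3:-→d4:-→d5:-→d6:-→d7:-→d8:-→d9:-→d10:-→d11:-→d12:-→d13:-→d14:-→d15:-→d16:H3  best=H3
  add 0.0.0.0/0 -> H2 at depth 0
  add 65.223.176.0/20 -> H0 at depth 20
  ? 65.223.188.64  path d0:H2→d1:-→d2:-→d3:-→d4:-→d5:-→d6:-→d7:-→d8:-→d9:-→d10:-→d11:-→d12:-→d13:-→d14:-→d15:-→d16:H3→d17:-→d18:-→d19:-→d20:H0→d21:-→d22:-→d23:-→d24:-→d25:-→d26:-→d27:-→d28:H2  best=H2
  ? 127.3.208.0  path d0:H2→d1:-→d2:-→d3:-→d4:-→d5:-→d6:-→d7:-→d8:-→d9:-→d10:-→d11:-→d12:-→d13:-→d14:-→d15:-→d16:-→d17:-→d18:-→d19:-→d20:H4  best=H4
  add 85.196.64.0/20 -> H0 at depth 20
  add 120.0.0.0/5 -> H6 at depth 5
  add 98.45.185.88/29 -> H2 at depth 29
  add 85.196.0.0/16 -> H4 at depth 16
  ? 85.196.64.84  path d0:H2→d1:-→d2:-→d3:-→d4:-→d5:-→d6:-→d7:-→d8:-→d9:-→d10:-→d11:-→d12:-→d13:-→d14:-→d15:-→d16:H4→d17:-→d18:-→d19:-→d20:H0  best=H0
  - 65.223.176.0/20 clear@20
  ? 65.223.188.65  path d0:H2→d1:-→d2:-→d3:-→d4:-→d5:-→d6:-→d7:-→d8:-→d9:-→d10:-→d11:-→d12:-→d13:-→d14:-→d15:-→d16:H3→d17:-→d18:-→d19:-→d20:-→d21:-→d22:-→d23:-→d24:-→d25:-→d26:-→d27:-→d28:H2  best=H2
  add 96.0.0.0/5 -> H3 at depth 5
  add 65.223.188.64/30 -> H2 at depth 30
  ? 85.196.0.71  path d0:H2→d1:-→d2:-→d3:-→d4:-→d5:-→d6:-→d7:-→d8:-→d9:-→d10:-→d11:-→d12:-→d13:-→d14:-→d15:-→d16:H4→d17:-  best=H4
  ? 98.45.185.90  path d0:H2→d1:-→d2:-→d3:-→d4:-→d5:H3→d6:-→d7:-→d8:-→d9:-→d10:-→d11:-→d12:-→d13:-→d14:-→d15:-→d16:-→d17:-→d18:H6→d19:-→d20:-→d21:-→d22:-→d23:-→d24:-→d25:-→d26:-→d27:-→d28:-→d29:H2  best=H2
  add 127.0.0.0/8 -> H3 at depth 8
  add 127.3.208.0/20 -> H0 at depth 20
  ? 85.196.0.2  path d0:H2→d1:-→d2:-→d3:-→d4:-→d5:-→d6:-→d7:-→d8:-→d9:-→d10:-→d11:-→d12:-→d13:-→d14:-→d15:-→d16:H4→d17:-  best=H4
  ? 121.45.135.136  path d0:H2→d1:-→d2:-→d3:-→d4:-→d5:H6  best=H6
  add 0.0.0.0/0 -> H3 at depth 0
  add 127.0.0.0/12 -> H6 at depth 12
  ? 250.144.141.111  path d0:H3  best=H3
  ? 127.13.178.55  path d0:H3→d1:-→d2:-→d3:-→d4:-→d5:H6→d6:-→d7:-→d8:H3→d9:-→d10:-→d11:-→d12:H6  best=H6
  ? 65.223.1.43  path d0:H3→d1:-→d2:-→d3:-→d4:-→d5:-→d6:-→d7:-→d8:-→d9:-→d10:-→d11:-→d12:-→d13:-→d14:-→d15:-→d16:H3  best=H3
  add 127.0.0.0/8 -> H3 at depth 8

== LOOKUPS ==
["no-route","H6","H5","H6","H6","H3","H2","H4","H0","H2","H4","H2","H4","H6","H3","H6","H3"]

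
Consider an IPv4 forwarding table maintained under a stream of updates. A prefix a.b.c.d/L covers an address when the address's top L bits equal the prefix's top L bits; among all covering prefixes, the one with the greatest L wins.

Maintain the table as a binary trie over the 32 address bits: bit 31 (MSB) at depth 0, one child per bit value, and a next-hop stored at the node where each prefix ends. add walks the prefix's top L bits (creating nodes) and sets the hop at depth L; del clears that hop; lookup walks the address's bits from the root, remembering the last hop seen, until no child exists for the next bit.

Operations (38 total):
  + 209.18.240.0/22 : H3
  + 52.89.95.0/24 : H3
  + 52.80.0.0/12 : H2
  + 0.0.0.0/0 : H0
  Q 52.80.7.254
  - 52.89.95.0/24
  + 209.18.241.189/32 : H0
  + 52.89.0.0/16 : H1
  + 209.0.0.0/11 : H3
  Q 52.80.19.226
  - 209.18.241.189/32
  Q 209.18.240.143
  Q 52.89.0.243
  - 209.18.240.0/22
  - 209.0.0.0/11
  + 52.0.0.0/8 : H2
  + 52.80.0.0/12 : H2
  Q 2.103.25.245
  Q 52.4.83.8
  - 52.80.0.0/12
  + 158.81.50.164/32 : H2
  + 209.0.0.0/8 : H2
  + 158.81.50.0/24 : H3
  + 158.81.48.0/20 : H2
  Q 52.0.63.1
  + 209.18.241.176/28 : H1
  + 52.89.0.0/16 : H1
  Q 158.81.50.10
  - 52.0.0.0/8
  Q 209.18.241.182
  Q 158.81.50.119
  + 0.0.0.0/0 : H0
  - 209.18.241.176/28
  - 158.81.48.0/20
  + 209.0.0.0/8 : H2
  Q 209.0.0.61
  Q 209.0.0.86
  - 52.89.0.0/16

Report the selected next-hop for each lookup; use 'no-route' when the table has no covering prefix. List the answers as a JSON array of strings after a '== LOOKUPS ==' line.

Apply in order:
  + 209.18.240.0/22 (H3) depth=22
  + 52.89.95.0/24 (H3) depth=24
  + 52.80.0.0/12 (H2) depth=12
  + 0.0.0.0/0 (H0) depth=0
  ? 52.80.7.254  path d0:H0→d1:-→d2:-→d3:-→d4:-→d5:-→d6:-→d7:-→d8:-→d9:-→d10:-→d11:-→d12:H2  best=H2
  del 52.89.95.0/24 (clear depth 24)
  + 209.18.241.189/32 (H0) depth=32
  + 52.89.0.0/16 (H1) depth=16
  + 209.0.0.0/11 (H3) depth=11
  ? 52.80.19.226  path d0:H0→d1:-→d2:-→d3:-→d4:-→d5:-→d6:-→d7:-→d8:-→d9:-→d10:-→d11:-→d12:H2  best=H2
  del 209.18.241.189/32 (clear depth 32)
  ? 209.18.240.143  path d0:H0→d1:-→d2:-→d3:-→d4:-→d5:-→d6:-→d7:-→d8:-→d9:-→d10:-→d11:H3→d12:-→d13:-→d14:-→d15:-→d16:-→d17:-→d18:-→d19:-→d20:-→d21:-→d22:H3→d23:-  best=H3
  ? 52.89.0.243  path d0:H0→d1:-→d2:-→d3:-→d4:-→d5:-→d6:-→d7:-→d8:-→d9:-→d10:-→d11:-→d12:H2→d13:-→d14:-→d15:-→d16:H1→d17:-  best=H1
  del 209.18.240.0/22 (clear depth 22)
  del 209.0.0.0/11 (clear depth 11)
  + 52.0.0.0/8 (H2) depth=8
  + 52.80.0.0/12 (H2) depth=12
  ? 2.103.25.245  path d0:H0→d1:-→d2:-  best=H0
  ? 52.4.83.8  path d0:H0→d1:-→d2:-→d3:-→d4:-→d5:-→d6:-→d7:-→d8:H2→d9:-  best=H2
  del 52.80.0.0/12 (clear depth 12)
  + 158.81.50.164/32 (H2) depth=32
  + 209.0.0.0/8 (H2) depth=8
  + 158.81.50.0/24 (H3) depth=24
  + 158.81.48.0/20 (H2) depth=20
  ? 52.0.63.1  path d0:H0→d1:-→d2:-→d3:-→d4:-→d5:-→d6:-→d7:-→d8:H2→d9:-  best=H2
  + 209.18.241.176/28 (H1) depth=28
  + 52.89.0.0/16 (H1) depth=16
  ? 158.81.50.10  path d0:H0→d1:-→d2:-→d3:-→d4:-→d5:-→d6:-→d7:-→d8:-→d9:-→d10:-→d11:-→d12:-→d13:-→d14:-→d15:-→d16:-→d17:-→d18:-→d19:-→d20:H2→d21:-→d22:-→d23:-→d24:H3  best=H3
  del 52.0.0.0/8 (clear depth 8)
  ? 209.18.241.182  path d0:H0→d1:-→d2:-→d3:-→d4:-→d5:-→d6:-→d7:-→d8:H2→d9:-→d10:-→d11:-→d12:-→d13:-→d14:-→d15:-→d16:-→d17:-→d18:-→d19:-→d20:-→d21:-→d22:-→d23:-→d24:-→d25:-→d26:-→d27:-→d28:H1  best=H1
  ? 158.81.50.119  path d0:H0→d1:-→d2:-→d3:-→d4:-→d5:-→d6:-→d7:-→d8:-→d9:-→d10:-→d11:-→d12:-→d13:-→d14:-→d15:-→d16:-→d17:-→d18:-→d19:-→d20:H2→d21:-→d22:-→d23:-→d24:H3  best=H3
  + 0.0.0.0/0 (H0) depth=0
  del 209.18.241.176/28 (clear depth 28)
  del 158.81.48.0/20 (clear depth 20)
  + 209.0.0.0/8 (H2) depth=8
  ? 209.0.0.61  path d0:H0→d1:-→d2:-→d3:-→d4:-→d5:-→d6:-→d7:-→d8:H2→d9:-→d10:-→d11:-  best=H2
  ? 209.0.0.86  path d0:H0→d1:-→d2:-→d3:-→d4:-→d5:-→d6:-→d7:-→d8:H2→d9:-→d10:-→d11:-  best=H2
  del 52.89.0.0/16 (clear depth 16)

== LOOKUPS ==
["H2","H2","H3","H1","H0","H2","H2","H3","H1","H3","H2","H2"]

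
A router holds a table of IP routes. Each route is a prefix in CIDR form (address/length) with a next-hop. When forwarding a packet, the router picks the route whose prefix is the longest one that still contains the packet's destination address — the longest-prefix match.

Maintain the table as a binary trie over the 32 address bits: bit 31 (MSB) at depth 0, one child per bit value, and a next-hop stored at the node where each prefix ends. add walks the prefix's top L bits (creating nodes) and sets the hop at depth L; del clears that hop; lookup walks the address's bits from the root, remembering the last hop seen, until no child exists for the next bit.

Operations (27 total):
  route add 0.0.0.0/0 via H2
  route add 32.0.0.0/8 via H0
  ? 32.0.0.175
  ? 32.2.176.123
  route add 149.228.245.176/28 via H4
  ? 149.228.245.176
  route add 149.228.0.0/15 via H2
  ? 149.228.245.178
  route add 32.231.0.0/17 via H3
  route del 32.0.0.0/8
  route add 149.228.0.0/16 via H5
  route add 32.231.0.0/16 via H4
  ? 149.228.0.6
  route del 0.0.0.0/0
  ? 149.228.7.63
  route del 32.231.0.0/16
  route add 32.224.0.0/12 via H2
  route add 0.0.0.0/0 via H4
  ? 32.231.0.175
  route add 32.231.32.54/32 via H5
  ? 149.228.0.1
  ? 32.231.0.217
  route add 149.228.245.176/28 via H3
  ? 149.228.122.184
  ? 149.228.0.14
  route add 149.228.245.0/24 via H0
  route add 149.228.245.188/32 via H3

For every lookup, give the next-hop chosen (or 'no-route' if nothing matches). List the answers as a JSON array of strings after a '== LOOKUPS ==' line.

Apply in order:
  add 0.0.0.0/0 -> H2 at depth 0
  add 32.0.0.0/8 -> H0 at depth 8
  ? 32.0.0.175  path d0:H2→d1:-→d2:-→d3:-→d4:-→d5:-→d6:-→d7:-→d8:H0  best=H0
  ? 32.2.176.123  path d0:H2→d1:-→d2:-→d3:-→d4:-→d5:-→d6:-→d7:-→d8:H0  best=H0
  add 149.228.245.176/28 -> H4 at depth 28
  ? 149.228.245.176  path d0:H2→d1:-→d2:-→d3:-→d4:-→d5:-→d6:-→d7:-→d8:-→d9:-→d10:-→d11:-→d12:-→d13:-→d14:-→d15:-→d16:-→d17:-→d18:-→d19:-→d20:-→d21:-→d22:-→d23:-→d24:-→d25:-→d26:-→d27:-→d28:H4  best=H4
  add 149.228.0.0/15 -> H2 at depth 15
  ? 149.228.245.178  path d0:H2→d1:-→d2:-→d3:-→d4:-→d5:-→d6:-→d7:-→d8:-→d9:-→d10:-→d11:-→d12:-→d13:-→d14:-→d15:H2→d16:-→d17:-→d18:-→d19:-→d20:-→d21:-→d22:-→d23:-→d24:-→d25:-→d26:-→d27:-→d28:H4  best=H4
  add 32.231.0.0/17 -> H3 at depth 17
  del 32.0.0.0/8 (clear depth 8)
  add 149.228.0.0/16 -> H5 at depth 16
  add 32.231.0.0/16 -> H4 at depth 16
  ? 149.228.0.6  path d0:H2→d1:-→d2:-→d3:-→d4:-→d5:-→d6:-→d7:-→d8:-→d9:-→d10:-→d11:-→d12:-→d13:-→d14:-→d15:H2→d16:H5  best=H5
  del 0.0.0.0/0 (clear depth 0)
  ? 149.228.7.63  path d0:-→d1:-→d2:-→d3:-→d4:-→d5:-→d6:-→d7:-→d8:-→d9:-→d10:-→d11:-→d12:-→d13:-→d14:-→d15:H2→d16:H5  best=H5
  del 32.231.0.0/16 (clear depth 16)
  add 32.224.0.0/12 -> H2 at depth 12
  add 0.0.0.0/0 -> H4 at depth 0
  ? 32.231.0.175  path d0:H4→d1:-→d2:-→d3:-→d4:-→d5:-→d6:-→d7:-→d8:-→d9:-→d10:-→d11:-→d12:H2→d13:-→d14:-→d15:-→d16:-→d17:H3  best=H3
  add 32.231.32.54/32 -> H5 at depth 32
  ? 149.228.0.1  path d0:H4→d1:-→d2:-→d3:-→d4:-→d5:-→d6:-→d7:-→d8:-→d9:-→d10:-→d11:-→d12:-→d13:-→d14:-→d15:H2→d16:H5  best=H5
  ? 32.231.0.217  path d0:H4→d1:-→d2:-→d3:-→d4:-→d5:-→d6:-→d7:-→d8:-→d9:-→d10:-→d11:-→d12:H2→d13:-→d14:-→d15:-→d16:-→d17:H3→d18:-  best=H3
  add 149.228.245.176/28 -> H3 at depth 28
  ? 149.228.122.184  path d0:H4→d1:-→d2:-→d3:-→d4:-→d5:-→d6:-→d7:-→d8:-→d9:-→d10:-→d11:-→d12:-→d13:-→d14:-→d15:H2→d16:H5  best=H5
  ? 149.228.0.14  path d0:H4→d1:-→d2:-→d3:-→d4:-→d5:-→d6:-→d7:-→d8:-→d9:-→d10:-→d11:-→d12:-→d13:-→d14:-→d15:H2→d16:H5  best=H5
  add 149.228.245.0/24 -> H0 at depth 24
  add 149.228.245.188/32 -> H3 at depth 32

== LOOKUPS ==
["H0","H0","H4","H4","H5","H5","H3","H5","H3","H5","H5"]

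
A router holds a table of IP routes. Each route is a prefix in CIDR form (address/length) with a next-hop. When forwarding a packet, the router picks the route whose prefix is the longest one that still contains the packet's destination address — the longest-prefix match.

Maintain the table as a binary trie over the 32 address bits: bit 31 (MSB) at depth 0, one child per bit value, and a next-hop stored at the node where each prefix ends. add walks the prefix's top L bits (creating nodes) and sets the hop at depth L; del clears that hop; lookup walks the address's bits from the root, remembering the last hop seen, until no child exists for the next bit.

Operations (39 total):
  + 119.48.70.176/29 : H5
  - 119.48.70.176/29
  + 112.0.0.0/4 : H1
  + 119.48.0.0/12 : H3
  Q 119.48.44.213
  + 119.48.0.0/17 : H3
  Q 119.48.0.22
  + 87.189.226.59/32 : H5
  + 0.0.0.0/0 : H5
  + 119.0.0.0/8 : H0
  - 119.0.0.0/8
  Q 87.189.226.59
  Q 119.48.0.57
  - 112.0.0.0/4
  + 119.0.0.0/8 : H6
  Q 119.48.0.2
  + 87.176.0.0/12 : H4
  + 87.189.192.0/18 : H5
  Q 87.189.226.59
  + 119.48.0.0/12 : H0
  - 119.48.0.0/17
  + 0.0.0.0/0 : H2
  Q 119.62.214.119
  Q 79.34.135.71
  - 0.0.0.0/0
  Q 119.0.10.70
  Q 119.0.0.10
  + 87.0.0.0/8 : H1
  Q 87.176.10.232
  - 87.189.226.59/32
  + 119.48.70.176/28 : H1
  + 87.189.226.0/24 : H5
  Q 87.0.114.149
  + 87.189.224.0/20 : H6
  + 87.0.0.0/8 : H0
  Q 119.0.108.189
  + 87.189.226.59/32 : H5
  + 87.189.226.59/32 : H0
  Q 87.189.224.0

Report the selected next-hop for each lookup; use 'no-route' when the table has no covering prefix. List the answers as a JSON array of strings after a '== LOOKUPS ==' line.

Apply in order:
  add 119.48.70.176/29 -> H5 at depth 29
  - 119.48.70.176/29 clear@29
  add 112.0.0.0/4 -> H1 at depth 4
  add 119.48.0.0/12 -> H3 at depth 12
  ? 119.48.44.213  path d0:-→d1:-→d2:-→d3:-→d4:H1→d5:-→d6:-→d7:-→d8:-→d9:-→d10:-→d11:-→d12:H3→d13:-→d14:-→d15:-→d16:-→d17:-  best=H3
  add 119.48.0.0/17 -> H3 at depth 17
  ? 119.48.0.22  path d0:-→d1:-→d2:-→d3:-→d4:H1→d5:-→d6:-→d7:-→d8:-→d9:-→d10:-→d11:-→d12:H3→d13:-→d14:-→d15:-→d16:-→d17:H3  best=H3
  add 87.189.226.59/32 -> H5 at depth 32
  add 0.0.0.0/0 -> H5 at depth 0
  add 119.0.0.0/8 -> H0 at depth 8
  - 119.0.0.0/8 clear@8
  ? 87.189.226.59  path d0:H5→d1:-→d2:-→d3:-→d4:-→d5:-→d6:-→d7:-→d8:-→d9:-→d10:-→d11:-→d12:-→d13:-→d14:-→d15:-→d16:-→d17:-→d18:-→d19:-→d20:-→d21:-→d22:-→d23:-→d24:-→d25:-→d26:-→d27:-→d28:-→d29:-→d30:-→d31:-→d32:H5  best=H5
  ? 119.48.0.57  path d0:H5→d1:-→d2:-→d3:-→d4:H1→d5:-→d6:-→d7:-→d8:-→d9:-→d10:-→d11:-→d12:H3→d13:-→d14:-→d15:-→d16:-→d17:H3  best=H3
  - 112.0.0.0/4 clear@4
  add 119.0.0.0/8 -> H6 at depth 8
  ? 119.48.0.2  path d0:H5→d1:-→d2:-→d3:-→d4:-→d5:-→d6:-→d7:-→d8:H6→d9:-→d10:-→d11:-→d12:H3→d13:-→d14:-→d15:-→d16:-→d17:H3  best=H3
  add 87.176.0.0/12 -> H4 at depth 12
  add 87.189.192.0/18 -> H5 at depth 18
  ? 87.189.226.59  path d0:H5→d1:-→d2:-→d3:-→d4:-→d5:-→d6:-→d7:-→d8:-→d9:-→d10:-→d11:-→d12:H4→d13:-→d14:-→d15:-→d16:-→d17:-→d18:H5→d19:-→d20:-→d21:-→d22:-→d23:-→d24:-→d25:-→d26:-→d27:-→d28:-→d29:-→d30:-→d31:-→d32:H5  best=H5
  add 119.48.0.0/12 -> H0 at depth 12
  - 119.48.0.0/17 clear@17
  add 0.0.0.0/0 -> H2 at depth 0
  ? 119.62.214.119  path d0:H2→d1:-→d2:-→d3:-→d4:-→d5:-→d6:-→d7:-→d8:H6→d9:-→d10:-→d11:-→d12:H0  best=H0
  ? 79.34.135.71  path d0:H2→d1:-→d2:-→d3:-  best=H2
  - 0.0.0.0/0 clear@0
  ? 119.0.10.70  path d0:-→d1:-→d2:-→d3:-→d4:-→d5:-→d6:-→d7:-→d8:H6→d9:-→d10:-  best=H6
  ? 119.0.0.10  path d0:-→d1:-→d2:-→d3:-→d4:-→d5:-→d6:-→d7:-→d8:H6→d9:-→d10:-  best=H6
  add 87.0.0.0/8 -> H1 at depth 8
  ? 87.176.10.232  path d0:-→d1:-→d2:-→d3:-→d4:-→d5:-→d6:-→d7:-→d8:H1→d9:-→d10:-→d11:-→d12:H4  best=H4
  - 87.189.226.59/32 clear@32
  add 119.48.70.176/28 -> H1 at depth 28
  add 87.189.226.0/24 -> H5 at depth 24
  ? 87.0.114.149  path d0:-→d1:-→d2:-→d3:-→d4:-→d5:-→d6:-→d7:-→d8:H1  best=H1
  add 87.189.224.0/20 -> H6 at depth 20
  add 87.0.0.0/8 -> H0 at depth 8
  ? 119.0.108.189  path d0:-→d1:-→d2:-→d3:-→d4:-→d5:-→d6:-→d7:-→d8:H6→d9:-→d10:-  best=H6
  add 87.189.226.59/32 -> H5 at depth 32
  add 87.189.226.59/32 -> H0 at depth 32
  ? 87.189.224.0  path d0:-→d1:-→d2:-→d3:-→d4:-→d5:-→d6:-→d7:-→d8:H0→d9:-→d10:-→d11:-→d12:H4→d13:-→d14:-→d15:-→d16:-→d17:-→d18:H5→d19:-→d20:H6→d21:-→d22:-  best=H6

== LOOKUPS ==
["H3","H3","H5","H3","H3","H5","H0","H2","H6","H6","H4","H1","H6","H6"]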